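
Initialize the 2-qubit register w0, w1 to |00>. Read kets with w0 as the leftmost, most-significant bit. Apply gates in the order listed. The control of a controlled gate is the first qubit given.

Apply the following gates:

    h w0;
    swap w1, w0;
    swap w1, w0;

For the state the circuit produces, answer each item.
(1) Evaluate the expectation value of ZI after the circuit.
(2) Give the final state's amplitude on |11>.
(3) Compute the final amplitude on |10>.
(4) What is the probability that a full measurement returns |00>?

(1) The observable ZI averages to 0.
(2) The amplitude on |11> is 0.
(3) The final state's coefficient on |10> equals sqrt(2)/2.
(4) Outcome |00> occurs with probability 1/2.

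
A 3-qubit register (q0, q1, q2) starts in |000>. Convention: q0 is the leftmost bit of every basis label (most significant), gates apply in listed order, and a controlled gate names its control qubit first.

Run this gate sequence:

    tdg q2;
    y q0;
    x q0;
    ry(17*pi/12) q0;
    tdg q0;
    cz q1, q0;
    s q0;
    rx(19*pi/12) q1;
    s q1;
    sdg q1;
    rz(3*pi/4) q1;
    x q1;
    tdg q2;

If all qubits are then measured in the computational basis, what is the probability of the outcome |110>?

A full measurement returns |110> with probability -sqrt(2)/8 - sqrt(3)/16 + sqrt(6)/8 + 3/8. Key observation: gates 9-10 undo each other exactly, leaving only the rest of the circuit to track.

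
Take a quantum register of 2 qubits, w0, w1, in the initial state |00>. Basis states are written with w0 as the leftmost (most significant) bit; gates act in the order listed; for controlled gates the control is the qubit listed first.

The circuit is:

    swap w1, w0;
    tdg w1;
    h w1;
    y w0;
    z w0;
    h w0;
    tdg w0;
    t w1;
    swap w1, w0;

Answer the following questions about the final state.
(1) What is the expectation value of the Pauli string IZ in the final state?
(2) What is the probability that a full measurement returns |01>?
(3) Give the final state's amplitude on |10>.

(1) The observable IZ averages to 0.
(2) A full measurement returns |01> with probability 1/4.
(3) |10> carries amplitude -exp(3*I*pi/4)/2 in the final state.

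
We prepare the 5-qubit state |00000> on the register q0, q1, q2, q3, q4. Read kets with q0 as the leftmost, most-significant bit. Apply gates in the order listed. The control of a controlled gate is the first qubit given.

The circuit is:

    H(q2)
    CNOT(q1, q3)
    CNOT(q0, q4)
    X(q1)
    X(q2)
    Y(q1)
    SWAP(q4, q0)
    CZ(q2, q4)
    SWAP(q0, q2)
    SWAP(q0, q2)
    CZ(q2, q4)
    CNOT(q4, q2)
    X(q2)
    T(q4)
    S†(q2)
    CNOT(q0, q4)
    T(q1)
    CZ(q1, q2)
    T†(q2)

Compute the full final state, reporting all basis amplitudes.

The final amplitudes are -sqrt(2)*I/2 on |00000>, sqrt(2)*exp(3*I*pi/4)/2 on |00100>, and 0 on every other basis state. Key observation: gates 8-11 undo each other exactly, leaving only the rest of the circuit to track.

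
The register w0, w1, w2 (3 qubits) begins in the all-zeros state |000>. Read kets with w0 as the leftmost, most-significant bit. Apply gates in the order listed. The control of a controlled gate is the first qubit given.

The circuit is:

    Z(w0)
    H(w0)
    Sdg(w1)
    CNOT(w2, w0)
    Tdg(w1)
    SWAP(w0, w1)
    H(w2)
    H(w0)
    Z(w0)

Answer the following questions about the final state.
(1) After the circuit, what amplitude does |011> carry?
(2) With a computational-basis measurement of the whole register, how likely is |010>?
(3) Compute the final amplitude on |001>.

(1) The final state's coefficient on |011> equals sqrt(2)/4.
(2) The probability of measuring |010> is 1/8.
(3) The final state's coefficient on |001> equals sqrt(2)/4.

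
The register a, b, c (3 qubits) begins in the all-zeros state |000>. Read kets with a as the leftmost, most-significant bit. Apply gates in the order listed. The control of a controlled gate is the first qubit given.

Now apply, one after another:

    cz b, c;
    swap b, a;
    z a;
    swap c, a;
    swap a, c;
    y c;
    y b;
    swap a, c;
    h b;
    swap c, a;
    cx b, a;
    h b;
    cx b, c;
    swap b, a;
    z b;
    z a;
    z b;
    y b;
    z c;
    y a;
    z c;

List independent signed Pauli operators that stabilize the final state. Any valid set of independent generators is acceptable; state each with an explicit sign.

One valid set of independent stabilizer generators is -XZX, -IXZ, +ZIZ (any independent generating set of the same group is equally correct).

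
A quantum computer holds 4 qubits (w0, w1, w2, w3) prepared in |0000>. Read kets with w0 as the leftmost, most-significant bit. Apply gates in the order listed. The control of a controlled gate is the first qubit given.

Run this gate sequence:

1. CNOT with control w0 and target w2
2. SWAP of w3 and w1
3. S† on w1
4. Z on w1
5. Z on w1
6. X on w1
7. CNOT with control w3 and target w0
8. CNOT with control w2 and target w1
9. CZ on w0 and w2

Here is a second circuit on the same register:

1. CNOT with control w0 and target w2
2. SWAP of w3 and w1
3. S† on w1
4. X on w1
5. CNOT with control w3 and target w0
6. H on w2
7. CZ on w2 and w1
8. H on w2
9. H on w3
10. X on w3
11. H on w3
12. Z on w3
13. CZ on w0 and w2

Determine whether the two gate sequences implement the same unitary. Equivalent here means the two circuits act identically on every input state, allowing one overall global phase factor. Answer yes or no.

No: there is an input state on which the two circuits produce genuinely different outputs (not merely differing by a phase).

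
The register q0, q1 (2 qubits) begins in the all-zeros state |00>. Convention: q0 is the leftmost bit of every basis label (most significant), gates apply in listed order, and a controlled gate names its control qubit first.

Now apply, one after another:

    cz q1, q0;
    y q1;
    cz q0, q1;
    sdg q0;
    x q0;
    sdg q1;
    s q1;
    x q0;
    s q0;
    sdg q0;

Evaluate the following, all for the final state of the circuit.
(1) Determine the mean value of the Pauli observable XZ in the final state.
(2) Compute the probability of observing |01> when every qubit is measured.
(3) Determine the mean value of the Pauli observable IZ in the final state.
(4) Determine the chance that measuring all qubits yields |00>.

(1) The observable XZ averages to 0. Key observation: the block from step 4 through step 9 cancels to the identity and can be dropped.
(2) Outcome |01> occurs with probability 1.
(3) The expectation value of IZ is -1.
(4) Outcome |00> occurs with probability 0.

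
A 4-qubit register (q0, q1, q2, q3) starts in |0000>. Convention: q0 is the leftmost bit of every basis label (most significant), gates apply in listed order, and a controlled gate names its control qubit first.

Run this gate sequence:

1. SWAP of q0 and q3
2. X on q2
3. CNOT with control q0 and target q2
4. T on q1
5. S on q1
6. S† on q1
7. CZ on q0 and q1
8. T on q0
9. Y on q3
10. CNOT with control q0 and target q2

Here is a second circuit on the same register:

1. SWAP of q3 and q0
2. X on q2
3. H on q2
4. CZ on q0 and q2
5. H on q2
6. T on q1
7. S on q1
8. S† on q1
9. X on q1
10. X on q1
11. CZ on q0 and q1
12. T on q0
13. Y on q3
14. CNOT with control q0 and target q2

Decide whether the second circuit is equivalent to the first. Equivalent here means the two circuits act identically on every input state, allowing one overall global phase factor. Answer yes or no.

Yes — the two circuits implement the same unitary up to a global phase.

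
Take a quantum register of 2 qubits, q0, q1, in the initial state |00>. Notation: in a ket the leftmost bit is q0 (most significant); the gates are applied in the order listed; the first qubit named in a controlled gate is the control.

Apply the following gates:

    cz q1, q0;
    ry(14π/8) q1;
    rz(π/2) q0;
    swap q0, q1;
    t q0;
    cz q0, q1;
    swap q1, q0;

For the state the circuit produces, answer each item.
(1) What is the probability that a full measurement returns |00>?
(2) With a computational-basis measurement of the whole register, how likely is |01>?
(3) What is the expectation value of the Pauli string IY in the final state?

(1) Outcome |00> occurs with probability sqrt(2)/4 + 1/2.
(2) Outcome |01> occurs with probability 1/2 - sqrt(2)/4.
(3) In the final state, IY has expectation -1/2.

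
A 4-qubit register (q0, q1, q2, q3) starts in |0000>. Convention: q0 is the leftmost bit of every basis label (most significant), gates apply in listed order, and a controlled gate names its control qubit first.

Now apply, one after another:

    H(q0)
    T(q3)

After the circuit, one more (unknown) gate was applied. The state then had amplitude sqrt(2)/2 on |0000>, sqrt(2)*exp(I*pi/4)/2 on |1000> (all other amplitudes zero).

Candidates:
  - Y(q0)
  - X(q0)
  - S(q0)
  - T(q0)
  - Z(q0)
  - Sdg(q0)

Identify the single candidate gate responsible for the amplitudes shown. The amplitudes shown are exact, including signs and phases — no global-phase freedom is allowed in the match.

The applied gate was T(q0).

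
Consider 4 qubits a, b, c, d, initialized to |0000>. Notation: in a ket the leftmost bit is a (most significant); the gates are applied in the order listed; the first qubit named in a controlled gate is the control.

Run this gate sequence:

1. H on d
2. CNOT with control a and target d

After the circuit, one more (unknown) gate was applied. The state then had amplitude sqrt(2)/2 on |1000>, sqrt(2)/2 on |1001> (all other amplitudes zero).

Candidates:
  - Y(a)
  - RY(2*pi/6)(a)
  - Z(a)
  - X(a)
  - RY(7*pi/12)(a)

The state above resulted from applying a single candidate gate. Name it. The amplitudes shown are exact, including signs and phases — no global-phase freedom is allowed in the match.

It was X(a) that produced the state shown.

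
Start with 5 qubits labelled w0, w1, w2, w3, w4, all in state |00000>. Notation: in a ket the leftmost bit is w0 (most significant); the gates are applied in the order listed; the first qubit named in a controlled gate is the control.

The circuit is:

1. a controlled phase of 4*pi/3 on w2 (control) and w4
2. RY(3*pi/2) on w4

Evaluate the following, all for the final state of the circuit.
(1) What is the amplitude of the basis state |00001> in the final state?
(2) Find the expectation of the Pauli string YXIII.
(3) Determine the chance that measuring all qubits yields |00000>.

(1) The amplitude on |00001> is sqrt(2)/2.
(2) In the final state, YXIII has expectation 0.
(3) The probability of measuring |00000> is 1/2.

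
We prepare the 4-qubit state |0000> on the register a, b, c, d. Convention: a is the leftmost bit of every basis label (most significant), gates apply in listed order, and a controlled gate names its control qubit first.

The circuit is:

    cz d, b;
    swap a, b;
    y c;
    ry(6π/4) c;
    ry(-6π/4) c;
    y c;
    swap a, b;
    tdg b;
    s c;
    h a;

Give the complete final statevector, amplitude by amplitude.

The final amplitudes are sqrt(2)/2 on |0000>, sqrt(2)/2 on |1000>, and 0 on every other basis state. Key observation: the block from step 2 through step 7 cancels to the identity and can be dropped.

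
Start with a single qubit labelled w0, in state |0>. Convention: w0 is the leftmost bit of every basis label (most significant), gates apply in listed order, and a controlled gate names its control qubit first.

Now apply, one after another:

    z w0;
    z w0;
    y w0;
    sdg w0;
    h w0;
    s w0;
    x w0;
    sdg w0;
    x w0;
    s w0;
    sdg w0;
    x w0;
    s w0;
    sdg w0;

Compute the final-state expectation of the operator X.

The observable X averages to 1.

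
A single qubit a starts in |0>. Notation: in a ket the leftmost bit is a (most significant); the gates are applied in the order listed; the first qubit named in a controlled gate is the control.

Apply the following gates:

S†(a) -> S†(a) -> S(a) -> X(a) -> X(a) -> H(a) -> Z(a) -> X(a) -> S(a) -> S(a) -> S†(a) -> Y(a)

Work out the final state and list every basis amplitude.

After the circuit, the state carries amplitude sqrt(2)/2 on |0>, -sqrt(2)*I/2 on |1>.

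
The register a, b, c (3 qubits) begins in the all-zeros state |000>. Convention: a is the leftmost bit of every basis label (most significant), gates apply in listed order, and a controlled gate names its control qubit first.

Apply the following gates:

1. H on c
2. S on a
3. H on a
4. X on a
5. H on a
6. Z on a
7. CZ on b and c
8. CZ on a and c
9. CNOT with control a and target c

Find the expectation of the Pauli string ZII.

The expectation value of ZII is 1.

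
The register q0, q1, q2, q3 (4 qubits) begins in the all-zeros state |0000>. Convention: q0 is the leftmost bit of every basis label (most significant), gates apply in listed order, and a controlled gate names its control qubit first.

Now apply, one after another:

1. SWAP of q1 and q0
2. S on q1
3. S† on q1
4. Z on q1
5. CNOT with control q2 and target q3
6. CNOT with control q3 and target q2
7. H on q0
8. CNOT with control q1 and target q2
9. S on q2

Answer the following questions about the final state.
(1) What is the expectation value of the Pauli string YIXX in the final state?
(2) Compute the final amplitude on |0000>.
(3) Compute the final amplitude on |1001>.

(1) In the final state, YIXX has expectation 0.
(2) |0000> carries amplitude sqrt(2)/2 in the final state.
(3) The amplitude on |1001> is 0.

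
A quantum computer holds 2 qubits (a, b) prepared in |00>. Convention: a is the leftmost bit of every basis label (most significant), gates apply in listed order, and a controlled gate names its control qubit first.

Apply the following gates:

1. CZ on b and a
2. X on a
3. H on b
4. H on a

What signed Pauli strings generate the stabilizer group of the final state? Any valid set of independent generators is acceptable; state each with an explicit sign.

The stabilizer group can be generated by -XI, +IX, among other valid generating sets.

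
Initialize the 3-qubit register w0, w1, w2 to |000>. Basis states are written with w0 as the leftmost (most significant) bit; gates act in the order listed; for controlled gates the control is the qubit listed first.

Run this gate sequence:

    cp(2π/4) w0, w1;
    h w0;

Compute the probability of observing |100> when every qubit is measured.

The probability of measuring |100> is 1/2.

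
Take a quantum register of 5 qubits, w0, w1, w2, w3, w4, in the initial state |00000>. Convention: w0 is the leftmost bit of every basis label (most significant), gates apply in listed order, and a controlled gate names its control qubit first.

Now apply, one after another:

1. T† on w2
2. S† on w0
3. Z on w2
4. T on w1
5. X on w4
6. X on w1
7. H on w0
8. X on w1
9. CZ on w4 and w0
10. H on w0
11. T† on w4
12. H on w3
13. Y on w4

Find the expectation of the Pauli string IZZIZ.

The expectation value of IZZIZ is 1.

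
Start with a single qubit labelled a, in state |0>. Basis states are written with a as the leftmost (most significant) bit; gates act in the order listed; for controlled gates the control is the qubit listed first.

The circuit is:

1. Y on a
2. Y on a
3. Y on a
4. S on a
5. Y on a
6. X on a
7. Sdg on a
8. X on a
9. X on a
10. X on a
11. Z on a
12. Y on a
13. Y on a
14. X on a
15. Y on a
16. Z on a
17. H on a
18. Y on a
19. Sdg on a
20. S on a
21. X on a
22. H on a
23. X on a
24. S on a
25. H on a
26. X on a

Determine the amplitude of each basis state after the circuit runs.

After the circuit, the state carries amplitude sqrt(2)/2 on |0>, sqrt(2)/2 on |1>.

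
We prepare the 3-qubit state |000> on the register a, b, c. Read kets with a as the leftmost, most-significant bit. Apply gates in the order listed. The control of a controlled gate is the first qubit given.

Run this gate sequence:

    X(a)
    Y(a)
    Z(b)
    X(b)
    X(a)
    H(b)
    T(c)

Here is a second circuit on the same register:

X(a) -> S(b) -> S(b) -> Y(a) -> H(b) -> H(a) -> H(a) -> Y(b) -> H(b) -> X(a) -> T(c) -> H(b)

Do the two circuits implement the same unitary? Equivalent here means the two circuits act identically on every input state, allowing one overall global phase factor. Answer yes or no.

No, they are not equivalent — no single phase factor reconciles the two unitaries.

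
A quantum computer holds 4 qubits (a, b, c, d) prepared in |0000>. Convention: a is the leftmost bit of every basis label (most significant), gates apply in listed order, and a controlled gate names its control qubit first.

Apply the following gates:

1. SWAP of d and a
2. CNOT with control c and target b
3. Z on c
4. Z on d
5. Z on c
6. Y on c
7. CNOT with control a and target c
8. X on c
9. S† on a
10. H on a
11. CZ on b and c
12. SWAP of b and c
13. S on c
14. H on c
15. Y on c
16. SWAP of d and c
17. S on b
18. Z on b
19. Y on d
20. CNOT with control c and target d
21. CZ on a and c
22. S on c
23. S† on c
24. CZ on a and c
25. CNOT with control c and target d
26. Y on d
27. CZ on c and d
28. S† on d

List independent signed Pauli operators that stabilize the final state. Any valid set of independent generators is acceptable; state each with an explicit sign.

The final state is stabilized by the group generated by +XIII, +IIIY, +IZII, +IIZI; other independent generating sets are equally valid.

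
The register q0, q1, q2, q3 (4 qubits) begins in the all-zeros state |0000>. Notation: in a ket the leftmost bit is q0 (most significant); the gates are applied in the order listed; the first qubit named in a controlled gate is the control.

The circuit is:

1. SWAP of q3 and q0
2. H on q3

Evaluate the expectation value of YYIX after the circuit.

The expectation value of YYIX is 0.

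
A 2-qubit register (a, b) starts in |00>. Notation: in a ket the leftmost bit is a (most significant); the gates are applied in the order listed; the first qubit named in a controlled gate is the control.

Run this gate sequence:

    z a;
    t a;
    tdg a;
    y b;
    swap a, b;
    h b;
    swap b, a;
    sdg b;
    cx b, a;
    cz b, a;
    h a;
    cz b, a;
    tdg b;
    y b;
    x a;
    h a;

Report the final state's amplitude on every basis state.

After the circuit, the state carries amplitude sqrt(2)*exp(I*pi/4)/2 on |00>, 0 on |01>, sqrt(2)*exp(I*pi/4)/2 on |10>, 0 on |11>.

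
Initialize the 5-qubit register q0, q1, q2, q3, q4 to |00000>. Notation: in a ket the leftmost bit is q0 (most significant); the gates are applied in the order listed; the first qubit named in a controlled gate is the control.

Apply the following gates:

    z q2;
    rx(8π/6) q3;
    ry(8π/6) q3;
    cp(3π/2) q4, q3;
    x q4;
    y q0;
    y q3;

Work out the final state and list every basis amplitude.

The final amplitudes are sqrt(3)*(-1 + I)/4 on |10001>, -1/4 - 3*I/4 on |10011>, and 0 on every other basis state.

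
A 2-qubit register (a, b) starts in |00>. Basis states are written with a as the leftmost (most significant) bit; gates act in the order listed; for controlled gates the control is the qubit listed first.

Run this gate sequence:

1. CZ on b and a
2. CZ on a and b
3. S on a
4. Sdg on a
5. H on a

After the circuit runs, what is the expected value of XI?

In the final state, XI has expectation 1. Key observation: steps 3-4 multiply out to the identity, so the circuit reduces to the remaining gates.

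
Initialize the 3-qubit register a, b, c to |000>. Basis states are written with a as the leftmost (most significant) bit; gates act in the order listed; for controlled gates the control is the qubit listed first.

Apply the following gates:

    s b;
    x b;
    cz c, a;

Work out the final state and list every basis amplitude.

The resulting statevector has amplitude 1 on |010>, and 0 on every other basis state.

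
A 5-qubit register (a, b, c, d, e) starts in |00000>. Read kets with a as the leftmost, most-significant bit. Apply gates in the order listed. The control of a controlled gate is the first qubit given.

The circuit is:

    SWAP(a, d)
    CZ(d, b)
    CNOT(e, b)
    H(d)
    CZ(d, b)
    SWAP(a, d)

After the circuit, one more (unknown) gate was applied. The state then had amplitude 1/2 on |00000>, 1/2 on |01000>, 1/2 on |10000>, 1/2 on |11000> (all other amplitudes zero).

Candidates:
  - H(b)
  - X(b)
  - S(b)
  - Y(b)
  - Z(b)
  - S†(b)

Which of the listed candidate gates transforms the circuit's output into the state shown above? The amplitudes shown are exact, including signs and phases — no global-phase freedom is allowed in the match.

The unique candidate consistent with the amplitudes is H(b).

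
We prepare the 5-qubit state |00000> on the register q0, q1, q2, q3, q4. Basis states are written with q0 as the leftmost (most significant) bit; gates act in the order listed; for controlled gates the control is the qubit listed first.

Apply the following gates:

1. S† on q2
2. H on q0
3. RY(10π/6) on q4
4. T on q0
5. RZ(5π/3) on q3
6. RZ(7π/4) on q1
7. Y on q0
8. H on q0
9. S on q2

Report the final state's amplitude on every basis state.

After the circuit, the state carries amplitude sqrt(3)*(-1 - exp(3*I*pi/4))*exp(I*pi/24)/4 on |00000>, (1 + exp(3*I*pi/4))*exp(I*pi/24)/4 on |00001>, sqrt(3)*(-1 + exp(3*I*pi/4))*exp(I*pi/24)/4 on |10000>, (1 - exp(3*I*pi/4))*exp(I*pi/24)/4 on |10001>, and 0 on every other basis state.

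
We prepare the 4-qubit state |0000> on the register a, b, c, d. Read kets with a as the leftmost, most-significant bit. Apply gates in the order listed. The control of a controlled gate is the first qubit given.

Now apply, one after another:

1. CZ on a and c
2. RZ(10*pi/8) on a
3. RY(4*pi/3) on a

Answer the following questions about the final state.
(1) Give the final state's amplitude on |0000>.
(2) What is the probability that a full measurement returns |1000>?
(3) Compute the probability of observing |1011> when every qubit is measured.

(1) The amplitude on |0000> is exp(3*I*pi/8)/2.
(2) A full measurement returns |1000> with probability 3/4.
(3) Outcome |1011> occurs with probability 0.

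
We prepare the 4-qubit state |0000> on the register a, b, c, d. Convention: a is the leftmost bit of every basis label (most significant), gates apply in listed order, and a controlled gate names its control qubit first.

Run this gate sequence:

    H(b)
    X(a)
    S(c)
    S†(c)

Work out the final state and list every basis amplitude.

The resulting statevector has amplitude sqrt(2)/2 on |1000>, sqrt(2)/2 on |1100>, and 0 on every other basis state.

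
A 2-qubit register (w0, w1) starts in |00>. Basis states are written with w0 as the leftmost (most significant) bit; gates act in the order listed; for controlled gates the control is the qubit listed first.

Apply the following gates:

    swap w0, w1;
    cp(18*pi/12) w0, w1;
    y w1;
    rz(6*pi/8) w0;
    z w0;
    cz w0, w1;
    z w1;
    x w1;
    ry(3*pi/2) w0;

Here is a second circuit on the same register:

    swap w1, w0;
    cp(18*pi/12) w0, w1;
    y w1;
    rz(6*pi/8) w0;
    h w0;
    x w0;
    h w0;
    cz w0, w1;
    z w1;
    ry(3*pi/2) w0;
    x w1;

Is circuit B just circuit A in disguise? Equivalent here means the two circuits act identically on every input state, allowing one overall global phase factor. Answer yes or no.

Yes — the two circuits implement the same unitary up to a global phase.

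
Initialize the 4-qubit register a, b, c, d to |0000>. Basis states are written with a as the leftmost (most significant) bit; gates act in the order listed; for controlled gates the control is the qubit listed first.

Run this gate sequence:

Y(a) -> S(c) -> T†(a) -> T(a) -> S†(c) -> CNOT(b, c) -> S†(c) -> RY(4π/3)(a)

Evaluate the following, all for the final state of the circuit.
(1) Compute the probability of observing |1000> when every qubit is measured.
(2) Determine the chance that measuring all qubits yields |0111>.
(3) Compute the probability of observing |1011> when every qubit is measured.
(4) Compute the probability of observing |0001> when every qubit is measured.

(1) A full measurement returns |1000> with probability 1/4. Key observation: gates 2-5 undo each other exactly, leaving only the rest of the circuit to track.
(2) The probability of measuring |0111> is 0.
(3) Outcome |1011> occurs with probability 0.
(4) The probability of measuring |0001> is 0.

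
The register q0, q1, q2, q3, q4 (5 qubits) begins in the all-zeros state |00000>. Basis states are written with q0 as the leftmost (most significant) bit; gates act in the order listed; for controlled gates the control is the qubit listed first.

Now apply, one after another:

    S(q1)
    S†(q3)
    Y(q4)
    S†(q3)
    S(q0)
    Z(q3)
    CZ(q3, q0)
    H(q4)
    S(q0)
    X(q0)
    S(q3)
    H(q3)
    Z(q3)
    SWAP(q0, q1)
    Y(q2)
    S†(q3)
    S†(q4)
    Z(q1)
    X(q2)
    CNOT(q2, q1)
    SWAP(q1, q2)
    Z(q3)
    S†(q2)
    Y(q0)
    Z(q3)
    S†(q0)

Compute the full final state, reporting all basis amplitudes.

The resulting statevector has amplitude -I/2 on |10100>, 1/2 on |10101>, 1/2 on |10110>, I/2 on |10111>, and 0 on every other basis state.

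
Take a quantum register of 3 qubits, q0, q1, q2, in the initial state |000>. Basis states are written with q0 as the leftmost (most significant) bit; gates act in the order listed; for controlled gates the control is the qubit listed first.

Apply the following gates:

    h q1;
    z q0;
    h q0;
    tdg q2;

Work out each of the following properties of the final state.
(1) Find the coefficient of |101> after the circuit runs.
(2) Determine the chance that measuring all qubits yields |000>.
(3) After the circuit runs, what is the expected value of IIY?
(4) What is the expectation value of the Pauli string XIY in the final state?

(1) The final state's coefficient on |101> equals 0.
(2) The probability of measuring |000> is 1/4.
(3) The observable IIY averages to 0.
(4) In the final state, XIY has expectation 0.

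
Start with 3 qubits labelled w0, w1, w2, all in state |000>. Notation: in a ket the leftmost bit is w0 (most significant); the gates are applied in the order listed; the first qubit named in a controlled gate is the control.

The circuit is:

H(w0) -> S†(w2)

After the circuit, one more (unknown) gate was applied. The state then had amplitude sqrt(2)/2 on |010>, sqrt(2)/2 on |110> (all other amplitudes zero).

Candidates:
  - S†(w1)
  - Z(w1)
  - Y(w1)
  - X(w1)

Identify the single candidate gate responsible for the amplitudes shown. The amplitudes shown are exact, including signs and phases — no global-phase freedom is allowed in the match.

It was X(w1) that produced the state shown.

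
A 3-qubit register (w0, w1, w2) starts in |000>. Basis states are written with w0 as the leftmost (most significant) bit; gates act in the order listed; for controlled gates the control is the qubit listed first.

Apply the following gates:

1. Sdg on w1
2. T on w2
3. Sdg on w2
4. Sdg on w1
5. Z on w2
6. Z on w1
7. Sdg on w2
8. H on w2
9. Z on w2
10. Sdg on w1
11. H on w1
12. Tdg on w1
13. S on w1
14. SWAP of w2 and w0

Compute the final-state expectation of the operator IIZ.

In the final state, IIZ has expectation 1.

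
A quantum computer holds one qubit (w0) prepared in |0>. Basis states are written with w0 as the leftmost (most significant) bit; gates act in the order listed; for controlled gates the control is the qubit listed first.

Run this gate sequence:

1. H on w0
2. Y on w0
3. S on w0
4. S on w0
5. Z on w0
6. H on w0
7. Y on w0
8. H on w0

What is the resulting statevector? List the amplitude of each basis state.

After the circuit, the state carries amplitude -sqrt(2)/2 on |0>, -sqrt(2)/2 on |1>.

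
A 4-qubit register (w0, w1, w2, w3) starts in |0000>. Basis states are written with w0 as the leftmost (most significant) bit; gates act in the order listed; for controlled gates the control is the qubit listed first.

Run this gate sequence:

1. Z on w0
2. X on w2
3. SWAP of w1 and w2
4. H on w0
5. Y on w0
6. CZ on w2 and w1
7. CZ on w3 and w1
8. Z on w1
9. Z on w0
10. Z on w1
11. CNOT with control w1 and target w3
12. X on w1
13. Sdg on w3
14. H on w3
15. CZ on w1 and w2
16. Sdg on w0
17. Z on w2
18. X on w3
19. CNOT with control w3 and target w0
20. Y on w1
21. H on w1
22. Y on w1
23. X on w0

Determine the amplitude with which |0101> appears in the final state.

|0101> carries amplitude sqrt(2)/4 in the final state.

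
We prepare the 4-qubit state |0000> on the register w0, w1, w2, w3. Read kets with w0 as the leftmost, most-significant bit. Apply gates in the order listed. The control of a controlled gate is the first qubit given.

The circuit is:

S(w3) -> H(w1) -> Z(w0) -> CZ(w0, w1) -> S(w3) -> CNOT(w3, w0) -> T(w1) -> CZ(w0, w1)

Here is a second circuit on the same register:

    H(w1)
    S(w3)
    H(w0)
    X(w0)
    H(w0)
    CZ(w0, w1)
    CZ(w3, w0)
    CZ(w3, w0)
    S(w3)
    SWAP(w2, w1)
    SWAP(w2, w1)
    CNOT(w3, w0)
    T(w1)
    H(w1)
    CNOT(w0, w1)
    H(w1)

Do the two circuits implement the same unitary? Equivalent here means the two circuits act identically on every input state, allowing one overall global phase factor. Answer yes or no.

Yes: on every input state the two circuits agree up to one overall phase factor.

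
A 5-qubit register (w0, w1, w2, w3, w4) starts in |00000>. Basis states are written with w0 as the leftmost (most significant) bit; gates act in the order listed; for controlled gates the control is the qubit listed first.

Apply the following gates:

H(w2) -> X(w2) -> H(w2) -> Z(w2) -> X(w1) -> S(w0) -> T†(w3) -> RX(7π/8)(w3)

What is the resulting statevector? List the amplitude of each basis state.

The final amplitudes are cos(7*pi/16) on |01000>, -I*cos(pi/16) on |01010>, and 0 on every other basis state.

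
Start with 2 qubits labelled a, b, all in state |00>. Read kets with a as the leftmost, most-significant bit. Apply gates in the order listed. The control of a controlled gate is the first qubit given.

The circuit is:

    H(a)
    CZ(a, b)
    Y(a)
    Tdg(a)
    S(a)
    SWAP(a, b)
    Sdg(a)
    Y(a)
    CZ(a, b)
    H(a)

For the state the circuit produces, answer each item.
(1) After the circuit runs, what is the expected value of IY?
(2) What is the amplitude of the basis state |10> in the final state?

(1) In the final state, IY has expectation sqrt(2)/2.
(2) The amplitude on |10> is -1/2.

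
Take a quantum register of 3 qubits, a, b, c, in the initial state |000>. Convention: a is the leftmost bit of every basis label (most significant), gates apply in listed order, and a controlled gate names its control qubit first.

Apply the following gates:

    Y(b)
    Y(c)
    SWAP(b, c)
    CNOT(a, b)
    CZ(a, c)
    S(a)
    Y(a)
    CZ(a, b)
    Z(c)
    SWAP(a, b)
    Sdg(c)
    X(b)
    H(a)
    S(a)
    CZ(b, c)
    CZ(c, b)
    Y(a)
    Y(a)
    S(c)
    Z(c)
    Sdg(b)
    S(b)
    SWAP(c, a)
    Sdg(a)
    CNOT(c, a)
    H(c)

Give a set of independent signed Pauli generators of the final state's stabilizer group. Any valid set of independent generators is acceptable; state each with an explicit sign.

One valid set of independent stabilizer generators is +YIZ, -ZIX, +IZI (any independent generating set of the same group is equally correct).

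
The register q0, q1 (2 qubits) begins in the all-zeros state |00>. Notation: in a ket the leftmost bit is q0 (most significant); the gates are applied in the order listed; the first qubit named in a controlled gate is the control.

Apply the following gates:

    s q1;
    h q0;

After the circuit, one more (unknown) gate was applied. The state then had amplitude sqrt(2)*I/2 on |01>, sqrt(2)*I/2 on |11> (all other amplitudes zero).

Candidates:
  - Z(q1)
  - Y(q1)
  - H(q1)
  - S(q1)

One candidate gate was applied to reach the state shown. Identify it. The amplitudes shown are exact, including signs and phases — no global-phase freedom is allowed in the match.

It was Y(q1) that produced the state shown.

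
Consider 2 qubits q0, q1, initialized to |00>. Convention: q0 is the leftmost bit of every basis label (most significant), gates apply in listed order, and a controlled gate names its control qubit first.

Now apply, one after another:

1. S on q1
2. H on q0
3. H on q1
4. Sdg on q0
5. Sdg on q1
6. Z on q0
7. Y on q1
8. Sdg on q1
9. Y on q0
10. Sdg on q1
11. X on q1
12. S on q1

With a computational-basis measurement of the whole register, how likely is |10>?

The probability of measuring |10> is 1/4.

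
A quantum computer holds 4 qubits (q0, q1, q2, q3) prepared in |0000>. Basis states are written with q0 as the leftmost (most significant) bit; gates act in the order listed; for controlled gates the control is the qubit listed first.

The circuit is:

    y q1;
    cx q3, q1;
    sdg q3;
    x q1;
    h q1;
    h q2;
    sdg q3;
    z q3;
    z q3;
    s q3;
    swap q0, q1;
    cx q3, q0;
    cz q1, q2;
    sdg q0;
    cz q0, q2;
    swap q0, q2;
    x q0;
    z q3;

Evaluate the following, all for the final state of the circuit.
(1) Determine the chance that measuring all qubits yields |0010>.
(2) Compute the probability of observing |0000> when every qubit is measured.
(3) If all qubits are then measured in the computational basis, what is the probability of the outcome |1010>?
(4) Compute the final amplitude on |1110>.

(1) The probability of measuring |0010> is 1/4. Key observation: gates 7-10 undo each other exactly, leaving only the rest of the circuit to track.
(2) The probability of measuring |0000> is 1/4.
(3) The probability of measuring |1010> is 1/4.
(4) The amplitude on |1110> is 0.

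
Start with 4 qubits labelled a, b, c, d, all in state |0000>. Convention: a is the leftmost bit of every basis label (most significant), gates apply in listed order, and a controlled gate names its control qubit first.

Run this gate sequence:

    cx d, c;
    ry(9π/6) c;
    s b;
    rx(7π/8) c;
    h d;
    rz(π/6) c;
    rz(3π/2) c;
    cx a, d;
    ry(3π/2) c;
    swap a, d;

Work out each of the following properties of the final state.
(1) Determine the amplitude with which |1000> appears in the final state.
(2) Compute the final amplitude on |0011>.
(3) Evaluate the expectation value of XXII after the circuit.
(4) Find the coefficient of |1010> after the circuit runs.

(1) |1000> carries amplitude sqrt(2)*I*exp(-5*I*pi/6)*sin(7*pi/16)/4 + sqrt(2)*exp(-5*I*pi/6)*cos(7*pi/16)/4 - sqrt(2)*exp(5*I*pi/6)*cos(7*pi/16)/4 - sqrt(2)*I*exp(5*I*pi/6)*sin(7*pi/16)/4 in the final state.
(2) |0011> carries amplitude 0 in the final state.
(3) The observable XXII averages to 0.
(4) The amplitude on |1010> is -sqrt(2)*exp(5*I*pi/6)*cos(7*pi/16)/4 - sqrt(2)*exp(-5*I*pi/6)*cos(7*pi/16)/4 - sqrt(2)*I*exp(-5*I*pi/6)*sin(7*pi/16)/4 - sqrt(2)*I*exp(5*I*pi/6)*sin(7*pi/16)/4.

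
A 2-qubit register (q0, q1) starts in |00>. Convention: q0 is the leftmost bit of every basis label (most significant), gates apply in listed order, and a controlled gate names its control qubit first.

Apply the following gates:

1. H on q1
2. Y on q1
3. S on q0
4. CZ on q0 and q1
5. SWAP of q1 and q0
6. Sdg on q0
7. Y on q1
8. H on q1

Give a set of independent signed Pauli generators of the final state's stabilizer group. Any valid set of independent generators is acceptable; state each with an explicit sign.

The final state is stabilized by the group generated by +YI, -IX; other independent generating sets are equally valid.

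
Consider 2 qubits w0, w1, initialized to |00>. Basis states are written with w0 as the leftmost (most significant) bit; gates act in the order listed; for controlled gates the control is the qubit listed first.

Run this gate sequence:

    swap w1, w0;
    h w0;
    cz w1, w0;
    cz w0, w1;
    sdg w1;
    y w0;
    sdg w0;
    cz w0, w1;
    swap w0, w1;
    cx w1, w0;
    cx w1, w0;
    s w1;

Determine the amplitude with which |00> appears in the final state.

The final state's coefficient on |00> equals -sqrt(2)*I/2. Key observation: gates 10-11 undo each other exactly, leaving only the rest of the circuit to track.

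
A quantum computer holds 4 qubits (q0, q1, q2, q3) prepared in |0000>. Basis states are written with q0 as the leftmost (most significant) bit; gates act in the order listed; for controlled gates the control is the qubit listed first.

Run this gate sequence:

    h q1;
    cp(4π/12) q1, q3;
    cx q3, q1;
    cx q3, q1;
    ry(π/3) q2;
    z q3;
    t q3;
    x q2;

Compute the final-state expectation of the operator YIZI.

In the final state, YIZI has expectation 0. Key observation: steps 3-4 multiply out to the identity, so the circuit reduces to the remaining gates.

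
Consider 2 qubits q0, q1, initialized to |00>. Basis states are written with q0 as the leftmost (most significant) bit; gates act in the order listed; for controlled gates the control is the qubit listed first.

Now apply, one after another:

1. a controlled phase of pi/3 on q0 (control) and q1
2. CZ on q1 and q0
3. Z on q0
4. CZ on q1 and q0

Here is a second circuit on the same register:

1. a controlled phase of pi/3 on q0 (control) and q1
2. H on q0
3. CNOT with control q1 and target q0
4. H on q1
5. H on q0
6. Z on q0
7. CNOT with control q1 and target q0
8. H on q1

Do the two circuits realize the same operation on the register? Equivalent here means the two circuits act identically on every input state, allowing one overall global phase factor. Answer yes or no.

No — the two circuits implement different unitaries, even allowing a global phase.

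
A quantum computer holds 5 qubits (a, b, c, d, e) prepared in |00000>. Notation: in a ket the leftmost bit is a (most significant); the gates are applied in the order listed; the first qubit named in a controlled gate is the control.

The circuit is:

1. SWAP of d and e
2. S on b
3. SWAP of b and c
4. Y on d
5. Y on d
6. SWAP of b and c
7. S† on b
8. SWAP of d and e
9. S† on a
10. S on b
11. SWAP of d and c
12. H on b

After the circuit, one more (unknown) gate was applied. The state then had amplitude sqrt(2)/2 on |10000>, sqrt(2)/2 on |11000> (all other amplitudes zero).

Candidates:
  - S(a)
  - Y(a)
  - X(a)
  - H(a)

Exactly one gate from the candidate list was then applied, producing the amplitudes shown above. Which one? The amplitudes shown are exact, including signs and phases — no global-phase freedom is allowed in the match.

The applied gate was X(a). Key observation: steps 1-8 multiply out to the identity, so the circuit reduces to the remaining gates.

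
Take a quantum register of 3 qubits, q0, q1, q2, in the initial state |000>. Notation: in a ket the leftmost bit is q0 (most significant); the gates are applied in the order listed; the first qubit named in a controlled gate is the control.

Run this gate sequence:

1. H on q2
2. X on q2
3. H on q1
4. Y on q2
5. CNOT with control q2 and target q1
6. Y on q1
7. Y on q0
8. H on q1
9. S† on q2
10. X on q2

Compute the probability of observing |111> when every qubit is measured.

Outcome |111> occurs with probability 1/2.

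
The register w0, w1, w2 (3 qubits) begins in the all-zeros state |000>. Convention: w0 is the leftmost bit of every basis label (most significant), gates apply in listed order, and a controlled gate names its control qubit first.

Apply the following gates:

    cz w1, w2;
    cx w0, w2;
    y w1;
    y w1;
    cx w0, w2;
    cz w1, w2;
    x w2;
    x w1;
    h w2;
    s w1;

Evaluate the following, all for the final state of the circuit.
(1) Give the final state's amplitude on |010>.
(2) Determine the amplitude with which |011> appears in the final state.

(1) |010> carries amplitude sqrt(2)*I/2 in the final state.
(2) The final state's coefficient on |011> equals -sqrt(2)*I/2.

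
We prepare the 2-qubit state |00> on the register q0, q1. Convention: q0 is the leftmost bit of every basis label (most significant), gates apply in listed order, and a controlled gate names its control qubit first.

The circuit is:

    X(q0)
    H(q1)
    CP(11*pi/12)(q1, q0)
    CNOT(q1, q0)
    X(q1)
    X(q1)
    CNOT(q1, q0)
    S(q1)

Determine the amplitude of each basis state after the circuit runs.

After the circuit, the state carries amplitude 0 on |00>, 0 on |01>, sqrt(2)/2 on |10>, -sqrt(2)*exp(5*I*pi/12)/2 on |11>.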